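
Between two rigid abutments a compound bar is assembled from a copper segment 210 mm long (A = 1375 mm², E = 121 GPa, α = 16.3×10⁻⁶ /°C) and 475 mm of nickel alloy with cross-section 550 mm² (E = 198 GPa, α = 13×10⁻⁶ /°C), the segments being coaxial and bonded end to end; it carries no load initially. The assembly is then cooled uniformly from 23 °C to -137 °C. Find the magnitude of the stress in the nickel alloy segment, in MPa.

σ ≈ 496 MPa (tensile)

With the walls removed the bar would change length by δ_free = Σ αᵢΔT Lᵢ = 16.3×10⁻⁶×160×210 + 13×10⁻⁶×160×475 = 1.536 mm.
The walls prevent any net length change, so an axial force P (same in every segment) develops. Compatibility: P · Σ Lᵢ/(AᵢEᵢ) = δ_free.
Σ Lᵢ/(AᵢEᵢ) = 210/(1375×121×10³) + 475/(550×198×10³) = 5.624×10⁻⁶ mm/N.
Hence P = δ_free / Σ(L/AE) = 1.536/5.624×10⁻⁶ = 273.1 kN (tensile).
σ_{nickel alloy} = P / A = 273100 / 550 = 496.5 MPa.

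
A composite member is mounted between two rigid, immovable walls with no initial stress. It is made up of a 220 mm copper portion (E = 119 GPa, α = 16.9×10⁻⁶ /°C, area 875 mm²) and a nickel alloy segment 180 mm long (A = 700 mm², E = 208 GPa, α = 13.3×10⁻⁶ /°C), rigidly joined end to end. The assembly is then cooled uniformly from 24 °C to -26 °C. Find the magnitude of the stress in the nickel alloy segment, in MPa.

Free thermal contraction of the whole bar: Σ αᵢΔT Lᵢ = 16.9×10⁻⁶×50×220 + 13.3×10⁻⁶×50×180 = 0.3056 mm.
Since the ends are fixed, an axial force P builds up, equal in every segment, with P · Σ Lᵢ/(AᵢEᵢ) = δ_free.
The series flexibility is Σ Lᵢ/(AᵢEᵢ) = 220/(875×119×10³) + 180/(700×208×10³) = 3.349×10⁻⁶ mm/N.
P = 0.3056 / 3.349×10⁻⁶ = 91250 N = 91.25 kN, tensile.
σ_{nickel alloy} = P / A = 91250 / 700 = 130.4 MPa.

σ ≈ 130 MPa (tensile)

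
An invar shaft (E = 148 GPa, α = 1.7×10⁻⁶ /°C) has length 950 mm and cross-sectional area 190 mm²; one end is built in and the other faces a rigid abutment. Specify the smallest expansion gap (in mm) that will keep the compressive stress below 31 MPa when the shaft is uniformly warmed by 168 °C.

Free expansion if unrestrained: δ_free = αΔT L = 1.7×10⁻⁶ × 168 × 950 = 0.2713 mm.
A stress of 31 MPa corresponds to the wall pushing the shaft back by σL/E = 31×950/(148×10³) = 0.199 mm.
The gap must absorb the remainder: g_min = 0.2713 − 0.199 = 0.07233 mm.

g ≈ 0.0723 mm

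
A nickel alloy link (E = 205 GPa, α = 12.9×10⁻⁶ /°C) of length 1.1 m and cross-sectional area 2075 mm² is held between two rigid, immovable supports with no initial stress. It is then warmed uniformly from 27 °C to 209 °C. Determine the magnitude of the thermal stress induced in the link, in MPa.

σ ≈ 481 MPa (compressive)

With length fixed, the mechanical strain must cancel the thermal strain αΔT = 12.9×10⁻⁶ × 182 = 2347.8×10⁻⁶.
Hence σ = E·αΔT = 205×10³ × 2347.8×10⁻⁶ = 481.3 MPa, compressive.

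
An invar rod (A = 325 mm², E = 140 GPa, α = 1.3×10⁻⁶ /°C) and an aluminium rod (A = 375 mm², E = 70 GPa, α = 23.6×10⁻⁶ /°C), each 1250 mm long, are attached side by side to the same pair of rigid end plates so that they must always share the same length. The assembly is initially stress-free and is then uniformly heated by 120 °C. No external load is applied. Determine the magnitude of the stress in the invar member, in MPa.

The aluminium has the larger α, so on heating it would change length more than the invar if both were free. The rigid plates force a common final length, so the aluminium is put into compression and the invar into tension, with equal and opposite forces P (no external load).
Setting the final lengths equal and cancelling L: (α₁ − α₂)ΔT = P/(A₁E₁) + P/(A₂E₂).
|α₁ − α₂|·ΔT = 22.3×10⁻⁶ × 120 = 0.002676.
1/(A₁E₁) + 1/(A₂E₂) = 1/(325×140×10³) + 1/(375×70×10³) = 6.007×10⁻⁸ N⁻¹.
So P = 0.002676 / 6.007×10⁻⁸ = 44.55 kN.
σ_{invar} = P/A₁ = 44550/325 = 137.1 MPa, tensile.

σ ≈ 137 MPa (tensile)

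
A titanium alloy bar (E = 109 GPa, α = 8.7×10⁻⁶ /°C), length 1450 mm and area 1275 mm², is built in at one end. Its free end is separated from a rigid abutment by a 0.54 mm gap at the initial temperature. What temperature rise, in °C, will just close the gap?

The gap closes when αΔT L = 0.54 mm, since the bar is still unstressed at that instant.
ΔT = 0.54 / (8.7×10⁻⁶ × 1450) = 42.81 °C.

ΔT ≈ 42.8 °C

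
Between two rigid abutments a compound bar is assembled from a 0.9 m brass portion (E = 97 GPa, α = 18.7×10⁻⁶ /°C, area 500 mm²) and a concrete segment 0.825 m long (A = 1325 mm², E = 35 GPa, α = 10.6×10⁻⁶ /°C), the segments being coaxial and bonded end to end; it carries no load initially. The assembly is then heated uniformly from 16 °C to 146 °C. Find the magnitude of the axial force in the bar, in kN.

P ≈ 91.5 kN (compressive)

Free thermal expansion of the whole bar: Σ αᵢΔT Lᵢ = 18.7×10⁻⁶×130×900 + 10.6×10⁻⁶×130×825 = 3.325 mm.
Since the ends are fixed, an axial force P builds up, equal in every segment, with P · Σ Lᵢ/(AᵢEᵢ) = δ_free.
Σ Lᵢ/(AᵢEᵢ) = 900/(500×97×10³) + 825/(1325×35×10³) = 3.635×10⁻⁵ mm/N.
Hence P = δ_free / Σ(L/AE) = 3.325/3.635×10⁻⁵ = 91.47 kN (compressive).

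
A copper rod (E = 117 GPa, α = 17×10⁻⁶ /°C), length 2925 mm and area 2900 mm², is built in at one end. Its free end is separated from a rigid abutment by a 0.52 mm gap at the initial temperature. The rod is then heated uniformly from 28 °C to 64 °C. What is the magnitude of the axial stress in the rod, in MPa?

Unrestrained expansion: δ_free = αΔT L = 17×10⁻⁶ × 36 × 2925 = 1.79 mm.
The gap closes (δ_free > 0.52 mm) and the wall then resists a further 1.79 − 0.52 = 1.27 mm of expansion.
Compatibility: PL/(AE) = 1.27 mm, so σ = P/A = E × (1.27/2925) = 50.8 MPa.

σ ≈ 50.8 MPa (compressive)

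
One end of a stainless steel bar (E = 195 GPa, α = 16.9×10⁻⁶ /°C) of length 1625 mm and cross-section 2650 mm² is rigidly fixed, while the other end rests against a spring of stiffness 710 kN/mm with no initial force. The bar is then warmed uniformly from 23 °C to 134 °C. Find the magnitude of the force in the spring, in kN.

If the spring were absent the bar would lengthen by αΔT L = 16.9×10⁻⁶ × 111 × 1625 = 3.048 mm.
With a force P in the spring, the elastic change of the bar is PL/(AE) and that of the spring is P/k; compatibility requires their sum to equal δ_free.
P [ L/(AE) + 1/k ] = δ_free → P [ 1625/(2650×195×10³) + 1/(710×10³) ] = 3.048.
P = 3.048 / 4.553×10⁻⁶ = 669500 N.

P ≈ 670 kN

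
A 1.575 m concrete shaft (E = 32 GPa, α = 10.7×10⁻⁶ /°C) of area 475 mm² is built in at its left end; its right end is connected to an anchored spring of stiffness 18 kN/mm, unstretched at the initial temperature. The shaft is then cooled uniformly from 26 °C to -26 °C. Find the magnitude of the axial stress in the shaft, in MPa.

Free thermal contraction: δ_free = αΔT L = 10.7×10⁻⁶ × 52 × 1575 = 0.8763 mm.
With a force P in the spring, the elastic change of the shaft is PL/(AE) and that of the spring is P/k; compatibility requires their sum to equal δ_free.
P [ L/(AE) + 1/k ] = δ_free → P [ 1575/(475×32×10³) + 1/(18×10³) ] = 0.8763.
P = 0.8763 / 0.0001592 = 5505 N.
σ = P/A = 5505/475 = 11.59 MPa.

σ ≈ 11.6 MPa (tensile)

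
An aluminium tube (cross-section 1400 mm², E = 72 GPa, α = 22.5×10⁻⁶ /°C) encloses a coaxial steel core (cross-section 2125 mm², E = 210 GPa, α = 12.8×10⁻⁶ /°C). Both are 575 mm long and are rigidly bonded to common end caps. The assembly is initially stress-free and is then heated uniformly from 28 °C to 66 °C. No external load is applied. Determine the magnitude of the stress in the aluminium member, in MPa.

Both members must finish at the same length. With the larger α, the aluminium tends to over-expand; the plates restrain it, putting the aluminium in compression and the steel in tension. With no external load the two internal forces are equal and opposite, magnitude P.
Equating the net (thermal + elastic) strains gives |α₁ − α₂|·ΔT = P·[1/(A₁E₁) + 1/(A₂E₂)].
|α₁ − α₂|·ΔT = 9.7×10⁻⁶ × 38 = 0.0003686.
1/(A₁E₁) + 1/(A₂E₂) = 1/(1400×72×10³) + 1/(2125×210×10³) = 1.216×10⁻⁸ N⁻¹.
So P = 0.0003686 / 1.216×10⁻⁸ = 30.31 kN.
σ_{aluminium} = P/A₁ = 30310/1400 = 21.65 MPa, compressive.

σ ≈ 21.6 MPa (compressive)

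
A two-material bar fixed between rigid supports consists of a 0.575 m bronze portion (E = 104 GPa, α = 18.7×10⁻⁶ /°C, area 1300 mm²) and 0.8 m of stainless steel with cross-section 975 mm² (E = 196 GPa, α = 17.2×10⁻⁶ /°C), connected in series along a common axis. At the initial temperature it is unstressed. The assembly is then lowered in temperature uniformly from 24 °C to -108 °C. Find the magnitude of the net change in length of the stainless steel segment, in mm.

|ΔL| ≈ 0.211 mm

With the walls removed the bar would change length by δ_free = Σ αᵢΔT Lᵢ = 18.7×10⁻⁶×132×575 + 17.2×10⁻⁶×132×800 = 3.236 mm.
The rigid supports impose zero overall length change; the single axial force P common to all segments must satisfy P Σ Lᵢ/(AᵢEᵢ) = δ_free.
Σ Lᵢ/(AᵢEᵢ) = 575/(1300×104×10³) + 800/(975×196×10³) = 8.439×10⁻⁶ mm/N.
So P = 3.236 / 8.439×10⁻⁶ = 383.4 kN, tensile.
For the stainless steel segment, free thermal change = 17.2×10⁻⁶×132×800 = 1.816 mm and elastic change from P = 383400×800/(975×196×10³) = 1.605 mm; these oppose, so the net change is 0.211 mm (segment shortens).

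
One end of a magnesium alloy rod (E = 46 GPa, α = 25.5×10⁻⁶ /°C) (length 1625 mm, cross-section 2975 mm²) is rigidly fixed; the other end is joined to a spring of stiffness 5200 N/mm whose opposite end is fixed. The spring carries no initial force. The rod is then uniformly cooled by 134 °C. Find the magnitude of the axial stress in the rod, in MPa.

If the spring were absent the rod would shorten by αΔT L = 25.5×10⁻⁶ × 134 × 1625 = 5.553 mm.
Let P be the tensile force in the spring. The rod extends elastically by PL/(AE) and the spring stretches by P/k; together these equal δ_free.
P [ L/(AE) + 1/k ] = δ_free → P [ 1625/(2975×46×10³) + 1/(5200) ] = 5.553.
P = 5.553 / 0.0002042 = 27190 N.
σ = P/A = 27190/2975 = 9.141 MPa.

σ ≈ 9.14 MPa (tensile)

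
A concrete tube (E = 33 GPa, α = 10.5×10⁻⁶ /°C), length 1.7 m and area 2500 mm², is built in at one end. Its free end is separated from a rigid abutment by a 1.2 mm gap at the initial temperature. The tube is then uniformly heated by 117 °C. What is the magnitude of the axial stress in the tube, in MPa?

σ ≈ 17.2 MPa (compressive)

If the wall were absent the tube would grow by αΔT L = 10.5×10⁻⁶ × 117 × 1700 = 2.088 mm.
The gap closes (δ_free > 1.2 mm) and the wall then resists a further 2.088 − 1.2 = 0.8884 mm of expansion.
Compatibility: PL/(AE) = 0.8884 mm, so σ = P/A = E × (0.8884/1700) = 17.25 MPa.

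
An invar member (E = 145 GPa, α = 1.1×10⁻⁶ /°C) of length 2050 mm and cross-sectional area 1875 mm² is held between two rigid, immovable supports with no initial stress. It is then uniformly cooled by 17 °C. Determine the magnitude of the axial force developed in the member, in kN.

P ≈ 5.08 kN (tensile)

Full restraint means ε = 0, so the stress is σ = EαΔT = 145×10³ × 1.1×10⁻⁶ × 17 = 2.712 MPa.
Then P = σA = 2.712 × 1875 mm² = 5.084 kN, tensile.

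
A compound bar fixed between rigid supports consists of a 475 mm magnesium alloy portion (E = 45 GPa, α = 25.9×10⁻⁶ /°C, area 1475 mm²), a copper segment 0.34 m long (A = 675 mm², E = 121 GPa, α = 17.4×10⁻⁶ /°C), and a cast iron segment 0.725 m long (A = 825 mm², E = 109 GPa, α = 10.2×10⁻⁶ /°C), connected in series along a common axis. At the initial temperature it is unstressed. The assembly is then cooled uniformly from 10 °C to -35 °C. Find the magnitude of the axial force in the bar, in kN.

P ≈ 59.5 kN (tensile)

If the supports were absent, the total length change would be Σ αᵢΔT Lᵢ = 25.9×10⁻⁶×45×475 + 17.4×10⁻⁶×45×340 + 10.2×10⁻⁶×45×725 = 1.153 mm.
The walls prevent any net length change, so an axial force P (same in every segment) develops. Compatibility: P · Σ Lᵢ/(AᵢEᵢ) = δ_free.
The series flexibility is Σ Lᵢ/(AᵢEᵢ) = 475/(1475×45×10³) + 340/(675×121×10³) + 725/(825×109×10³) = 1.938×10⁻⁵ mm/N.
So P = 1.153 / 1.938×10⁻⁵ = 59.47 kN, tensile.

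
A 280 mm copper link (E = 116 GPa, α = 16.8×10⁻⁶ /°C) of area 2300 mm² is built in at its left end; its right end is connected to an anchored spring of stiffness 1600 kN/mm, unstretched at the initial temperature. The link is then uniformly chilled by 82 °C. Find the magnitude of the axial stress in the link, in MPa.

σ ≈ 100 MPa (tensile)

The unrestrained thermal change is αΔT L = 16.8×10⁻⁶ × 82 × 280 = 0.3857 mm.
With a force P in the spring, the elastic change of the link is PL/(AE) and that of the spring is P/k; compatibility requires their sum to equal δ_free.
P [ L/(AE) + 1/k ] = δ_free → P [ 280/(2300×116×10³) + 1/(1600×10³) ] = 0.3857.
P = 0.3857 / 1.674×10⁻⁶ = 230400 N.
σ = P/A = 230400/2300 = 100.2 MPa.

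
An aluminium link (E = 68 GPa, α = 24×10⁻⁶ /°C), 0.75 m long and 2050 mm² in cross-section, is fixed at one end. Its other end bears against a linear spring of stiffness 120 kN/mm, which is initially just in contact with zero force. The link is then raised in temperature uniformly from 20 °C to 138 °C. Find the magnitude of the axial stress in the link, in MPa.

σ ≈ 75.6 MPa (compressive)

Free thermal expansion: δ_free = αΔT L = 24×10⁻⁶ × 118 × 750 = 2.124 mm.
Let P be the compressive force at the spring. The link shortens elastically by PL/(AE) and the spring compresses by P/k; together these equal δ_free.
P [ L/(AE) + 1/k ] = δ_free → P [ 750/(2050×68×10³) + 1/(120×10³) ] = 2.124.
P = 2.124 / 1.371×10⁻⁵ = 154900 N.
σ = P/A = 154900/2050 = 75.55 MPa.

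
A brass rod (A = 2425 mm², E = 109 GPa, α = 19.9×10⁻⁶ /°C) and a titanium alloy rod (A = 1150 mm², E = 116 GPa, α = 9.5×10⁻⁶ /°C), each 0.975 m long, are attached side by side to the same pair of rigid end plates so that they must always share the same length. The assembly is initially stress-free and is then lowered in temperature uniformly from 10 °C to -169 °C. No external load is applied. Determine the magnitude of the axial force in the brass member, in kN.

The brass has the larger α, so on cooling it would change length more than the titanium alloy if both were free. The rigid plates force a common final length, so the brass is put into tension and the titanium alloy into compression, with equal and opposite forces P (no external load).
Compatibility of the two members (thermal + elastic change equal): (α₁ − α₂)ΔT = P·[1/(A₁E₁) + 1/(A₂E₂)].
|α₁ − α₂|·ΔT = 10.4×10⁻⁶ × 179 = 0.001862.
1/(A₁E₁) + 1/(A₂E₂) = 1/(2425×109×10³) + 1/(1150×116×10³) = 1.128×10⁻⁸ N⁻¹.
So P = 0.001862 / 1.128×10⁻⁸ = 165 kN.

P ≈ 165 kN (tensile in the brass)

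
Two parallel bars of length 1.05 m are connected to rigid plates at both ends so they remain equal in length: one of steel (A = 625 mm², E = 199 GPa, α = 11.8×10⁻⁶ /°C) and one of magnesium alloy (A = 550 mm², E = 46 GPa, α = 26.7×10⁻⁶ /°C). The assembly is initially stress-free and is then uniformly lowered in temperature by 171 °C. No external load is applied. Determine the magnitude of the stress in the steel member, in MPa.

Equilibrium of a rigid end plate with no external load gives equal and opposite internal forces ±P in the two members. Since α_{magnesium alloy} > α_{steel}, cooling drives the magnesium alloy into tension and the steel into compression.
Setting the final lengths equal and cancelling L: (α₁ − α₂)ΔT = P/(A₁E₁) + P/(A₂E₂).
|α₁ − α₂|·ΔT = 14.9×10⁻⁶ × 171 = 0.002548.
1/(A₁E₁) + 1/(A₂E₂) = 1/(625×199×10³) + 1/(550×46×10³) = 4.757×10⁻⁸ N⁻¹.
So P = 0.002548 / 4.757×10⁻⁸ = 53.57 kN.
σ_{steel} = P/A₁ = 53570/625 = 85.71 MPa, compressive.

σ ≈ 85.7 MPa (compressive)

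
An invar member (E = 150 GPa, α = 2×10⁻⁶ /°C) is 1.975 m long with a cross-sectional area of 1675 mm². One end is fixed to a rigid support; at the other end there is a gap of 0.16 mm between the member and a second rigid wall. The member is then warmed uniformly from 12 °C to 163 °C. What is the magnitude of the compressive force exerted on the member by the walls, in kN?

Free thermal elongation = αΔT L = 2×10⁻⁶ × 151 × 1975 = 0.5964 mm.
This exceeds the 0.16 mm gap, so the wall pushes back. The portion of expansion that must be recovered elastically is δ_free − gap = 0.5964 − 0.16 = 0.4364 mm.
So σ = E(δ_free − g)/L = 150×10³ × 0.4364/1975 = 33.15 MPa.
Force on the wall = σA = 33.15 × 1675 mm² = 55.52 kN.

P ≈ 55.5 kN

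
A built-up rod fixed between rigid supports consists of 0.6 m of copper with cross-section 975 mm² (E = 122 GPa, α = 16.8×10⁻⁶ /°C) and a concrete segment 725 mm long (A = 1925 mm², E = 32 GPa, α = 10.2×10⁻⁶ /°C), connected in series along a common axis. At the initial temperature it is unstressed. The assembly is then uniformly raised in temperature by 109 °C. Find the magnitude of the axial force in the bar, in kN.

P ≈ 113 kN (compressive)

With the walls removed the bar would change length by δ_free = Σ αᵢΔT Lᵢ = 16.8×10⁻⁶×109×600 + 10.2×10⁻⁶×109×725 = 1.905 mm.
The rigid supports impose zero overall length change; the single axial force P common to all segments must satisfy P Σ Lᵢ/(AᵢEᵢ) = δ_free.
Σ Lᵢ/(AᵢEᵢ) = 600/(975×122×10³) + 725/(1925×32×10³) = 1.681×10⁻⁵ mm/N.
So P = 1.905 / 1.681×10⁻⁵ = 113.3 kN, compressive.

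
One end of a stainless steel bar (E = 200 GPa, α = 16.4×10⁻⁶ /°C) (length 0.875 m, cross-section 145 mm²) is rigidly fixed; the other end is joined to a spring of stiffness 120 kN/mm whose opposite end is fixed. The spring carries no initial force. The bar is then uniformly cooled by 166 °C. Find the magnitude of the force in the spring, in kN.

P ≈ 61.9 kN

The unrestrained thermal change is αΔT L = 16.4×10⁻⁶ × 166 × 875 = 2.382 mm.
With a force P in the spring, the elastic change of the bar is PL/(AE) and that of the spring is P/k; compatibility requires their sum to equal δ_free.
So P = δ_free / [L/(AE) + 1/k] = 2.382 / [ 875/(145×200×10³) + 1/(120×10³) ].
P = 2.382 / 3.851×10⁻⁵ = 61860 N.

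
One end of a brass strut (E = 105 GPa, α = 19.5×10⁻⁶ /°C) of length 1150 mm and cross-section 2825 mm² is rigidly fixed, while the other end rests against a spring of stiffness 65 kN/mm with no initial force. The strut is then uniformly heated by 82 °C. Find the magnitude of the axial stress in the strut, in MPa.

σ ≈ 33.8 MPa (compressive)

If the spring were absent the strut would lengthen by αΔT L = 19.5×10⁻⁶ × 82 × 1150 = 1.839 mm.
Let P be the compressive force at the spring. The strut shortens elastically by PL/(AE) and the spring compresses by P/k; together these equal δ_free.
So P = δ_free / [L/(AE) + 1/k] = 1.839 / [ 1150/(2825×105×10³) + 1/(65×10³) ].
P = 1.839 / 1.926×10⁻⁵ = 95470 N.
σ = P/A = 95470/2825 = 33.79 MPa.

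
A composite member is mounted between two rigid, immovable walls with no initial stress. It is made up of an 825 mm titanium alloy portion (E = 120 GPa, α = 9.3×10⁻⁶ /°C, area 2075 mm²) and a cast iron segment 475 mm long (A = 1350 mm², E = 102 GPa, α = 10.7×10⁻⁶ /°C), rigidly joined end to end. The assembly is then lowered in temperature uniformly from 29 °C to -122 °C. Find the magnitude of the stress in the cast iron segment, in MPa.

Free thermal contraction of the whole bar: Σ αᵢΔT Lᵢ = 9.3×10⁻⁶×151×825 + 10.7×10⁻⁶×151×475 = 1.926 mm.
The rigid supports impose zero overall length change; the single axial force P common to all segments must satisfy P Σ Lᵢ/(AᵢEᵢ) = δ_free.
Σ Lᵢ/(AᵢEᵢ) = 825/(2075×120×10³) + 475/(1350×102×10³) = 6.763×10⁻⁶ mm/N.
P = 1.926 / 6.763×10⁻⁶ = 284800 N = 284.8 kN, tensile.
σ_{cast iron} = P / A = 284800 / 1350 = 211 MPa.

σ ≈ 211 MPa (tensile)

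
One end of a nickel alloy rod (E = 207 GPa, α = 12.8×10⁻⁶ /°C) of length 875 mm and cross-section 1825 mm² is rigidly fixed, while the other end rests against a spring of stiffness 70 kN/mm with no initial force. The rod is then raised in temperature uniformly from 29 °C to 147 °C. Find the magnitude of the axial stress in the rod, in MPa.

If the spring were absent the rod would lengthen by αΔT L = 12.8×10⁻⁶ × 118 × 875 = 1.322 mm.
With a force P in the spring, the elastic change of the rod is PL/(AE) and that of the spring is P/k; compatibility requires their sum to equal δ_free.
P [ L/(AE) + 1/k ] = δ_free → P [ 875/(1825×207×10³) + 1/(70×10³) ] = 1.322.
P = 1.322 / 1.66×10⁻⁵ = 79610 N.
σ = P/A = 79610/1825 = 43.62 MPa.

σ ≈ 43.6 MPa (compressive)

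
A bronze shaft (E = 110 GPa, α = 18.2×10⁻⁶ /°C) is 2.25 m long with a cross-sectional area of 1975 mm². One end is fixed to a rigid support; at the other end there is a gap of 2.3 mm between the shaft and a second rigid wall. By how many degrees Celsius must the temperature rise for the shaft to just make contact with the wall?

The gap closes when αΔT L = 2.3 mm, since the shaft is still unstressed at that instant.
ΔT = 2.3 / (18.2×10⁻⁶ × 2250) = 56.17 °C.

ΔT ≈ 56.2 °C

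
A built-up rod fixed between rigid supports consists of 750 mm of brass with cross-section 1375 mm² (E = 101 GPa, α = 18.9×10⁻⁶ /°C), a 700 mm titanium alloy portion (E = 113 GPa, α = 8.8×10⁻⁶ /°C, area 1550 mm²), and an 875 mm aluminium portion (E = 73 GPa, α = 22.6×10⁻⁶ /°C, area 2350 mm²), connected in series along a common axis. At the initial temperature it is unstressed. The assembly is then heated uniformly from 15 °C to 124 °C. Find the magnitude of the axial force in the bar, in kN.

With the walls removed the bar would change length by δ_free = Σ αᵢΔT Lᵢ = 18.9×10⁻⁶×109×750 + 8.8×10⁻⁶×109×700 + 22.6×10⁻⁶×109×875 = 4.372 mm.
Since the ends are fixed, an axial force P builds up, equal in every segment, with P · Σ Lᵢ/(AᵢEᵢ) = δ_free.
The series flexibility is Σ Lᵢ/(AᵢEᵢ) = 750/(1375×101×10³) + 700/(1550×113×10³) + 875/(2350×73×10³) = 1.45×10⁻⁵ mm/N.
So P = 4.372 / 1.45×10⁻⁵ = 301.6 kN, compressive.

P ≈ 302 kN (compressive)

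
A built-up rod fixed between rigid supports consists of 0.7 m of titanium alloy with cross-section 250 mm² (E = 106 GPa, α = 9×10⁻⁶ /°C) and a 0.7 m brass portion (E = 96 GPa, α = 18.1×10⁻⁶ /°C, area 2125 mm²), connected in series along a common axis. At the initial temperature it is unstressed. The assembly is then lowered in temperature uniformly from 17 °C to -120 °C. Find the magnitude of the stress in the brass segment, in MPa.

If the supports were absent, the total length change would be Σ αᵢΔT Lᵢ = 9×10⁻⁶×137×700 + 18.1×10⁻⁶×137×700 = 2.599 mm.
The rigid supports impose zero overall length change; the single axial force P common to all segments must satisfy P Σ Lᵢ/(AᵢEᵢ) = δ_free.
Σ Lᵢ/(AᵢEᵢ) = 700/(250×106×10³) + 700/(2125×96×10³) = 2.985×10⁻⁵ mm/N.
P = 2.599 / 2.985×10⁻⁵ = 87080 N = 87.08 kN, tensile.
σ_{brass} = P / A = 87080 / 2125 = 40.98 MPa.

σ ≈ 41 MPa (tensile)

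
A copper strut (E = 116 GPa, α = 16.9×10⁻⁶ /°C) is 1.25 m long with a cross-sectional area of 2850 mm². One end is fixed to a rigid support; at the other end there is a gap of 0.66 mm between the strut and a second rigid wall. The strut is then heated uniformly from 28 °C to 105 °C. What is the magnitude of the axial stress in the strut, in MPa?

σ ≈ 89.7 MPa (compressive)

Unrestrained expansion: δ_free = αΔT L = 16.9×10⁻⁶ × 77 × 1250 = 1.627 mm.
After closing the 0.66 mm clearance, 1.627 − 0.66 = 0.9666 mm of expansion remains to be suppressed by the wall.
So σ = E(δ_free − g)/L = 116×10³ × 0.9666/1250 = 89.7 MPa.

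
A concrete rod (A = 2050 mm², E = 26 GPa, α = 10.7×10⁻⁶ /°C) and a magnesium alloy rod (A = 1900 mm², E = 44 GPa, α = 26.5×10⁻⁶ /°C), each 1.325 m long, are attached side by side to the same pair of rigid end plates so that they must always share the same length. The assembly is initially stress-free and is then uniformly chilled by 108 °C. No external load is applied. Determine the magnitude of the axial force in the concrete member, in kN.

P ≈ 55.5 kN (compressive in the concrete)

The magnesium alloy has the larger α, so on cooling it would change length more than the concrete if both were free. The rigid plates force a common final length, so the magnesium alloy is put into tension and the concrete into compression, with equal and opposite forces P (no external load).
Setting the final lengths equal and cancelling L: (α₁ − α₂)ΔT = P/(A₁E₁) + P/(A₂E₂).
|α₁ − α₂|·ΔT = 15.8×10⁻⁶ × 108 = 0.001706.
1/(A₁E₁) + 1/(A₂E₂) = 1/(2050×26×10³) + 1/(1900×44×10³) = 3.072×10⁻⁸ N⁻¹.
So P = 0.001706 / 3.072×10⁻⁸ = 55.54 kN.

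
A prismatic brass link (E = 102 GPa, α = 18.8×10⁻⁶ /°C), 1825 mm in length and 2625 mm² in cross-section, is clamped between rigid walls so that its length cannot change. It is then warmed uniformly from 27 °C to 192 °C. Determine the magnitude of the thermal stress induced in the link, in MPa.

σ ≈ 316 MPa (compressive)

With length fixed, the mechanical strain must cancel the thermal strain αΔT = 18.8×10⁻⁶ × 165 = 3102×10⁻⁶.
Hence σ = E·αΔT = 102×10³ × 3102×10⁻⁶ = 316.4 MPa, compressive.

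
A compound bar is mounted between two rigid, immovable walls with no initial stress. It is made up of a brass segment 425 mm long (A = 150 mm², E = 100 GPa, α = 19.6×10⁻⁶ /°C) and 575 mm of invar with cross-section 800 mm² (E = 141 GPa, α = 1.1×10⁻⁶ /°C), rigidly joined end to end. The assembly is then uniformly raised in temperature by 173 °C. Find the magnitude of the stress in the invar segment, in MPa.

σ ≈ 58 MPa (compressive)

With the walls removed the bar would change length by δ_free = Σ αᵢΔT Lᵢ = 19.6×10⁻⁶×173×425 + 1.1×10⁻⁶×173×575 = 1.551 mm.
The rigid supports impose zero overall length change; the single axial force P common to all segments must satisfy P Σ Lᵢ/(AᵢEᵢ) = δ_free.
The series flexibility is Σ Lᵢ/(AᵢEᵢ) = 425/(150×100×10³) + 575/(800×141×10³) = 3.343×10⁻⁵ mm/N.
Hence P = δ_free / Σ(L/AE) = 1.551/3.343×10⁻⁵ = 46.38 kN (compressive).
σ_{invar} = P / A = 46380 / 800 = 57.97 MPa.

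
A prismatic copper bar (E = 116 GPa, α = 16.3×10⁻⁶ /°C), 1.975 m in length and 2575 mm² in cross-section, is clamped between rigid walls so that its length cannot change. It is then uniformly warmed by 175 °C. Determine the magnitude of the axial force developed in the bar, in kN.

With zero net strain, σ = E·αΔT = 116 GPa × 16.3×10⁻⁶ × 175 = 330.9 MPa.
Then P = σA = 330.9 × 2575 mm² = 852 kN, compressive.

P ≈ 852 kN (compressive)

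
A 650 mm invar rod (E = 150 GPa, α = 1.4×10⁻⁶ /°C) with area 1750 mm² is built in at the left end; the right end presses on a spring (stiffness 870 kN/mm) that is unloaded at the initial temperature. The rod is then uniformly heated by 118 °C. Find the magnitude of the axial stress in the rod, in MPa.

σ ≈ 16.9 MPa (compressive)

Free thermal expansion: δ_free = αΔT L = 1.4×10⁻⁶ × 118 × 650 = 0.1074 mm.
Let P be the compressive force at the spring. The rod shortens elastically by PL/(AE) and the spring compresses by P/k; together these equal δ_free.
P [ L/(AE) + 1/k ] = δ_free → P [ 650/(1750×150×10³) + 1/(870×10³) ] = 0.1074.
P = 0.1074 / 3.626×10⁻⁶ = 29620 N.
σ = P/A = 29620/1750 = 16.92 MPa.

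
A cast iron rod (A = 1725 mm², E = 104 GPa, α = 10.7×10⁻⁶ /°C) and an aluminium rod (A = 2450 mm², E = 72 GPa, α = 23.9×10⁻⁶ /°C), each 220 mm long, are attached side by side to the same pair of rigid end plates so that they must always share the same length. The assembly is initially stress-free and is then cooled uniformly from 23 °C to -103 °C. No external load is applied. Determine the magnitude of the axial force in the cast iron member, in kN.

P ≈ 148 kN (compressive in the cast iron)

Both members must finish at the same length. With the larger α, the aluminium tends to over-contract; the plates restrain it, putting the aluminium in tension and the cast iron in compression. With no external load the two internal forces are equal and opposite, magnitude P.
Equating the net (thermal + elastic) strains gives |α₁ − α₂|·ΔT = P·[1/(A₁E₁) + 1/(A₂E₂)].
|α₁ − α₂|·ΔT = 13.2×10⁻⁶ × 126 = 0.001663.
1/(A₁E₁) + 1/(A₂E₂) = 1/(1725×104×10³) + 1/(2450×72×10³) = 1.124×10⁻⁸ N⁻¹.
P = 0.001663 / 1.124×10⁻⁸ = 147900 N = 147.9 kN.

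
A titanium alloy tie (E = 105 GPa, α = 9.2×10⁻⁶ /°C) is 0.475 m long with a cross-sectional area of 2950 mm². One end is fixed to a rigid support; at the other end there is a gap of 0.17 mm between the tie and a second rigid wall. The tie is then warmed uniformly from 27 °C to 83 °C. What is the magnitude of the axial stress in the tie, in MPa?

Unrestrained expansion: δ_free = αΔT L = 9.2×10⁻⁶ × 56 × 475 = 0.2447 mm.
The gap closes (δ_free > 0.17 mm) and the wall then resists a further 0.2447 − 0.17 = 0.07472 mm of expansion.
That suppressed elongation corresponds to σ = E·Δ/L = 105×10³ × 0.07472/475 = 16.52 MPa.

σ ≈ 16.5 MPa (compressive)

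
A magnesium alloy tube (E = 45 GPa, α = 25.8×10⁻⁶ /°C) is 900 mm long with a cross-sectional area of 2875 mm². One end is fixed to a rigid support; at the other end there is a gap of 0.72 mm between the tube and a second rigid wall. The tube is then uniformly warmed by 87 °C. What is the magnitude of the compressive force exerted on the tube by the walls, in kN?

Free thermal elongation = αΔT L = 25.8×10⁻⁶ × 87 × 900 = 2.02 mm.
This exceeds the 0.72 mm gap, so the wall pushes back. The portion of expansion that must be recovered elastically is δ_free − gap = 2.02 − 0.72 = 1.3 mm.
Compatibility: PL/(AE) = 1.3 mm, so σ = P/A = E × (1.3/900) = 65.01 MPa.
Force on the wall = σA = 65.01 × 2875 mm² = 186.9 kN.

P ≈ 187 kN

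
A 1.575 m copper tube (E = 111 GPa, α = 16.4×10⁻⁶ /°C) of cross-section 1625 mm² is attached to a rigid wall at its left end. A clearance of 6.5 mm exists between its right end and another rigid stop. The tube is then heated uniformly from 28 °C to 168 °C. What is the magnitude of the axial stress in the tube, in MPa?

σ ≈ 0 MPa

Unrestrained expansion: δ_free = αΔT L = 16.4×10⁻⁶ × 140 × 1575 = 3.616 mm.
This is smaller than the 6.5 mm clearance, so the tube expands freely without reaching the stop — the stress is zero.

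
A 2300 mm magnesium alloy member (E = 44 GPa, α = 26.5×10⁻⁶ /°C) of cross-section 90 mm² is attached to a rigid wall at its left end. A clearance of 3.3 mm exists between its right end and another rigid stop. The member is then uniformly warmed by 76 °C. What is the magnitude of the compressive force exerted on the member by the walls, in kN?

P ≈ 2.29 kN

If the wall were absent the member would grow by αΔT L = 26.5×10⁻⁶ × 76 × 2300 = 4.632 mm.
The gap closes (δ_free > 3.3 mm) and the wall then resists a further 4.632 − 3.3 = 1.332 mm of expansion.
Compatibility: PL/(AE) = 1.332 mm, so σ = P/A = E × (1.332/2300) = 25.49 MPa.
P = σA = 25.49 × 90 = 2.294 kN.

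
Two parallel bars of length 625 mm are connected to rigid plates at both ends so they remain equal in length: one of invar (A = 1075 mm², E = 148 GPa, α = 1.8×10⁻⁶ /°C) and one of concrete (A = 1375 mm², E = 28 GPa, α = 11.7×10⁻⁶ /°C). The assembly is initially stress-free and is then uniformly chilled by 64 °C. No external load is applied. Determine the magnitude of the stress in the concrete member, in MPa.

σ ≈ 14.3 MPa (tensile)

The concrete has the larger α, so on cooling it would change length more than the invar if both were free. The rigid plates force a common final length, so the concrete is put into tension and the invar into compression, with equal and opposite forces P (no external load).
Compatibility of the two members (thermal + elastic change equal): (α₁ − α₂)ΔT = P·[1/(A₁E₁) + 1/(A₂E₂)].
|α₁ − α₂|·ΔT = 9.9×10⁻⁶ × 64 = 0.0006336.
1/(A₁E₁) + 1/(A₂E₂) = 1/(1075×148×10³) + 1/(1375×28×10³) = 3.226×10⁻⁸ N⁻¹.
So P = 0.0006336 / 3.226×10⁻⁸ = 19.64 kN.
σ_{concrete} = P/A₂ = 19640/1375 = 14.28 MPa, tensile.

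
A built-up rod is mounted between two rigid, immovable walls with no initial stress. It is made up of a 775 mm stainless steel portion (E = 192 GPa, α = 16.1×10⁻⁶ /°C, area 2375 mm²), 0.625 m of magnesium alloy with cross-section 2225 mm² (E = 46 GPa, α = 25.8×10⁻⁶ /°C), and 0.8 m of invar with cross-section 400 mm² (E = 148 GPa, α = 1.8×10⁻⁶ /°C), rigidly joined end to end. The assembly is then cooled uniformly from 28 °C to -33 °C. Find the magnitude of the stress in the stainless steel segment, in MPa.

σ ≈ 36.2 MPa (tensile)

With the walls removed the bar would change length by δ_free = Σ αᵢΔT Lᵢ = 16.1×10⁻⁶×61×775 + 25.8×10⁻⁶×61×625 + 1.8×10⁻⁶×61×800 = 1.833 mm.
The rigid supports impose zero overall length change; the single axial force P common to all segments must satisfy P Σ Lᵢ/(AᵢEᵢ) = δ_free.
The series flexibility is Σ Lᵢ/(AᵢEᵢ) = 775/(2375×192×10³) + 625/(2225×46×10³) + 800/(400×148×10³) = 2.132×10⁻⁵ mm/N.
P = 1.833 / 2.132×10⁻⁵ = 85960 N = 85.96 kN, tensile.
σ_{stainless steel} = P / A = 85960 / 2375 = 36.19 MPa.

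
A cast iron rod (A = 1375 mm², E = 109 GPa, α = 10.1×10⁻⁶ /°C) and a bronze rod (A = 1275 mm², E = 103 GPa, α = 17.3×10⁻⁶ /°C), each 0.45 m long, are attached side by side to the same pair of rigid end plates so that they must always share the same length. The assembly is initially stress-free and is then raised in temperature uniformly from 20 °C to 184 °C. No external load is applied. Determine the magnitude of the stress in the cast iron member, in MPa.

σ ≈ 60.1 MPa (tensile)

Both members must finish at the same length. With the larger α, the bronze tends to over-expand; the plates restrain it, putting the bronze in compression and the cast iron in tension. With no external load the two internal forces are equal and opposite, magnitude P.
Setting the final lengths equal and cancelling L: (α₁ − α₂)ΔT = P/(A₁E₁) + P/(A₂E₂).
|α₁ − α₂|·ΔT = 7.2×10⁻⁶ × 164 = 0.001181.
1/(A₁E₁) + 1/(A₂E₂) = 1/(1375×109×10³) + 1/(1275×103×10³) = 1.429×10⁻⁸ N⁻¹.
P = 0.001181 / 1.429×10⁻⁸ = 82650 N = 82.65 kN.
σ_{cast iron} = P/A₁ = 82650/1375 = 60.11 MPa, tensile.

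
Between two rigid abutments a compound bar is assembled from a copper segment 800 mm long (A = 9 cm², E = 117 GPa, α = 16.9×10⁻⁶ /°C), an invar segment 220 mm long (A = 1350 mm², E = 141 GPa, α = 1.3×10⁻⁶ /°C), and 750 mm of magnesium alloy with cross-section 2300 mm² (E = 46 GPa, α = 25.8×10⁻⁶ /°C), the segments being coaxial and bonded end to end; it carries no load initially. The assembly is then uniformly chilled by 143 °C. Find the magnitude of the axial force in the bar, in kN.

P ≈ 299 kN (tensile)

If the supports were absent, the total length change would be Σ αᵢΔT Lᵢ = 16.9×10⁻⁶×143×800 + 1.3×10⁻⁶×143×220 + 25.8×10⁻⁶×143×750 = 4.741 mm.
Since the ends are fixed, an axial force P builds up, equal in every segment, with P · Σ Lᵢ/(AᵢEᵢ) = δ_free.
The series flexibility is Σ Lᵢ/(AᵢEᵢ) = 800/(900×117×10³) + 220/(1350×141×10³) + 750/(2300×46×10³) = 1.584×10⁻⁵ mm/N.
P = 4.741 / 1.584×10⁻⁵ = 299300 N = 299.3 kN, tensile.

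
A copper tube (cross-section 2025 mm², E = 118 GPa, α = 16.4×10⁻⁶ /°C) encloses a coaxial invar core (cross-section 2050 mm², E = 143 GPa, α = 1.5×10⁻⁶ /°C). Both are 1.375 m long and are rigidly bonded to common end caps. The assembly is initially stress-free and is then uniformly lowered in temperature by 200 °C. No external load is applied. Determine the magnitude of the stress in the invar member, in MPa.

Equilibrium of a rigid end plate with no external load gives equal and opposite internal forces ±P in the two members. Since α_{copper} > α_{invar}, cooling drives the copper into tension and the invar into compression.
Compatibility of the two members (thermal + elastic change equal): (α₁ − α₂)ΔT = P·[1/(A₁E₁) + 1/(A₂E₂)].
|α₁ − α₂|·ΔT = 14.9×10⁻⁶ × 200 = 0.00298.
1/(A₁E₁) + 1/(A₂E₂) = 1/(2025×118×10³) + 1/(2050×143×10³) = 7.596×10⁻⁹ N⁻¹.
P = 0.00298 / 7.596×10⁻⁹ = 392300 N = 392.3 kN.
σ_{invar} = P/A₂ = 392300/2050 = 191.4 MPa, compressive.

σ ≈ 191 MPa (compressive)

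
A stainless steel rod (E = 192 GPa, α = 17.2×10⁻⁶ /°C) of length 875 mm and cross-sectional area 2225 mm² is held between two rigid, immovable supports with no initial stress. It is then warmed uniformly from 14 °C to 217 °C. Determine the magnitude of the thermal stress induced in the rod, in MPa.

With length fixed, the mechanical strain must cancel the thermal strain αΔT = 17.2×10⁻⁶ × 203 = 3491.6×10⁻⁶.
Hence σ = E·αΔT = 192×10³ × 3491.6×10⁻⁶ = 670.4 MPa, compressive.

σ ≈ 670 MPa (compressive)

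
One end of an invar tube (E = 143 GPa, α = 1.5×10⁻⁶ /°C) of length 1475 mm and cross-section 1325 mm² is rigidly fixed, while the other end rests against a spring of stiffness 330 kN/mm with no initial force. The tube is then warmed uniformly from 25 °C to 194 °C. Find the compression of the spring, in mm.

δ ≈ 0.105 mm

Free thermal expansion: δ_free = αΔT L = 1.5×10⁻⁶ × 169 × 1475 = 0.3739 mm.
With a force P in the spring, the elastic change of the tube is PL/(AE) and that of the spring is P/k; compatibility requires their sum to equal δ_free.
P [ L/(AE) + 1/k ] = δ_free → P [ 1475/(1325×143×10³) + 1/(330×10³) ] = 0.3739.
P = 0.3739 / 1.081×10⁻⁵ = 34570 N.
Spring compression = P/k = 34570/(330×10³) = 0.1048 mm.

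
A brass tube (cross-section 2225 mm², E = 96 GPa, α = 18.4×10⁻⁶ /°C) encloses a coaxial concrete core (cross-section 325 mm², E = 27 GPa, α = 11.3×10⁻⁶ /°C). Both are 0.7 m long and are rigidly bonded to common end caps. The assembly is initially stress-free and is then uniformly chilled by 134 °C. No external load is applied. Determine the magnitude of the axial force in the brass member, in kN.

P ≈ 8.02 kN (tensile in the brass)

Both members must finish at the same length. With the larger α, the brass tends to over-contract; the plates restrain it, putting the brass in tension and the concrete in compression. With no external load the two internal forces are equal and opposite, magnitude P.
Compatibility of the two members (thermal + elastic change equal): (α₁ − α₂)ΔT = P·[1/(A₁E₁) + 1/(A₂E₂)].
|α₁ − α₂|·ΔT = 7.1×10⁻⁶ × 134 = 0.0009514.
1/(A₁E₁) + 1/(A₂E₂) = 1/(2225×96×10³) + 1/(325×27×10³) = 1.186×10⁻⁷ N⁻¹.
So P = 0.0009514 / 1.186×10⁻⁷ = 8.019 kN.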